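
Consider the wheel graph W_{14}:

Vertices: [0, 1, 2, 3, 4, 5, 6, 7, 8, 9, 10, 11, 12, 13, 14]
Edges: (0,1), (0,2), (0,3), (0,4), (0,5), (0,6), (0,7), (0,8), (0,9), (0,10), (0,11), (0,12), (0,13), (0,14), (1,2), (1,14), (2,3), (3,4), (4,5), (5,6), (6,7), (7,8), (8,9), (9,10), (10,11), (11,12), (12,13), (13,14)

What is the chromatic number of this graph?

W_{14} = C_{14} plus a hub adjacent to every cycle vertex.
The outer cycle needs 2 colors (even cycle); the hub is adjacent to all of them so needs a fresh color.
Chromatic number = 2 + 1 = 3.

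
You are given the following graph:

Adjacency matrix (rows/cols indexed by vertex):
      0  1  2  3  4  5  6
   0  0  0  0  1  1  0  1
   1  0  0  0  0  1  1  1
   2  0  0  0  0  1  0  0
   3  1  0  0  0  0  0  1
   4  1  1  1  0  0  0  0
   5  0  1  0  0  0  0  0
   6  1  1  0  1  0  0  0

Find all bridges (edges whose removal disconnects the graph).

A bridge is an edge whose removal increases the number of connected components.
Bridges found: (1,5), (2,4)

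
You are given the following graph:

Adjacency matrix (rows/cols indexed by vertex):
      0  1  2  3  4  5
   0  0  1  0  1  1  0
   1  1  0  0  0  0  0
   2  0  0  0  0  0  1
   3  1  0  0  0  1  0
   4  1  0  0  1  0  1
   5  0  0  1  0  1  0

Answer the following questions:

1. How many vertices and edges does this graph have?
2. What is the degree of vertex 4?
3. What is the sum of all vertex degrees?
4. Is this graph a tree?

Count: 6 vertices, 6 edges.
Vertex 4 has neighbors [0, 3, 5], degree = 3.
Handshaking lemma: 2 * 6 = 12.
A tree on 6 vertices has 5 edges. This graph has 6 edges (1 extra). Not a tree.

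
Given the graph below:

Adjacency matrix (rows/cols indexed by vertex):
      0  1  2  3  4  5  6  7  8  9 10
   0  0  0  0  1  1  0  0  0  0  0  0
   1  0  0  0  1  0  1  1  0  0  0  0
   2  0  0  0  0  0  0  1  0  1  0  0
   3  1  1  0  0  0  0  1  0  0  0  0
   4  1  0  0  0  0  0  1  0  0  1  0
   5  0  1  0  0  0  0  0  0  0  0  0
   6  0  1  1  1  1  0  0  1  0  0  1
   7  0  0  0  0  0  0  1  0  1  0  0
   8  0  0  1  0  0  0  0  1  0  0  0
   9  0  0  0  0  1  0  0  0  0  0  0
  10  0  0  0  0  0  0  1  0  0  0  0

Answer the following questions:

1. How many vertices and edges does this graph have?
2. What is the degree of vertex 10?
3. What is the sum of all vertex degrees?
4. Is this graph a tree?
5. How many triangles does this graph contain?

Count: 11 vertices, 13 edges.
Vertex 10 has neighbors [6], degree = 1.
Handshaking lemma: 2 * 13 = 26.
A tree on 11 vertices has 10 edges. This graph has 13 edges (3 extra). Not a tree.
Number of triangles = 1.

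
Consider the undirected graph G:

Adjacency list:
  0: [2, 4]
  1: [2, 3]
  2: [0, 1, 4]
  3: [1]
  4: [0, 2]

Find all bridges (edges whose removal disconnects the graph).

A bridge is an edge whose removal increases the number of connected components.
Bridges found: (1,2), (1,3)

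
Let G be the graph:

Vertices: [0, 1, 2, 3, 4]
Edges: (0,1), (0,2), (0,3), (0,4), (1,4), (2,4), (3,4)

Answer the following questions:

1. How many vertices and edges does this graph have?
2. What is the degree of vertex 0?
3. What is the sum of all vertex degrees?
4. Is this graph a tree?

Count: 5 vertices, 7 edges.
Vertex 0 has neighbors [1, 2, 3, 4], degree = 4.
Handshaking lemma: 2 * 7 = 14.
A tree on 5 vertices has 4 edges. This graph has 7 edges (3 extra). Not a tree.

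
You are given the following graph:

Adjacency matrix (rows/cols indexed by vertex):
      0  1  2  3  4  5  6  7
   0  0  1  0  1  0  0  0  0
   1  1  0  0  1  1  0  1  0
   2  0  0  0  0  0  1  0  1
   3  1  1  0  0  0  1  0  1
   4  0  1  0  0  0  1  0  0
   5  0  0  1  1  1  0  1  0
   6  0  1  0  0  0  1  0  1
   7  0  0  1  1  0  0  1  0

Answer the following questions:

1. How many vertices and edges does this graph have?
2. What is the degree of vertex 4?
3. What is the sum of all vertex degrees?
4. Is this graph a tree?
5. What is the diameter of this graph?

Count: 8 vertices, 12 edges.
Vertex 4 has neighbors [1, 5], degree = 2.
Handshaking lemma: 2 * 12 = 24.
A tree on 8 vertices has 7 edges. This graph has 12 edges (5 extra). Not a tree.
Diameter (longest shortest path) = 3.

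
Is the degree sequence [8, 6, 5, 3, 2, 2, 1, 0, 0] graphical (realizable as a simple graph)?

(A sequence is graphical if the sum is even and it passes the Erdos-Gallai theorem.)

Sum of degrees = 27. Sum is odd, so the sequence is NOT graphical.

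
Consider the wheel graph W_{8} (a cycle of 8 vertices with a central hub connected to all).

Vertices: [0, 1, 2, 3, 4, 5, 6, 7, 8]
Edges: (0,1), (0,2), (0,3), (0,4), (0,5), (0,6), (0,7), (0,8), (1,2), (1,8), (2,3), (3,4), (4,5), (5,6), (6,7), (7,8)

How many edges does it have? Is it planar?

Wheel graph W_{8}: 8 cycle edges + 8 spoke edges = 16 edges.
Total vertices: 9.
The graph is planar.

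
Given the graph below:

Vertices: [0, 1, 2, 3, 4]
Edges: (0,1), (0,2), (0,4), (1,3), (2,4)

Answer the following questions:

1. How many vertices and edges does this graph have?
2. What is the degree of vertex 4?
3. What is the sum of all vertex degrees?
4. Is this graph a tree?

Count: 5 vertices, 5 edges.
Vertex 4 has neighbors [0, 2], degree = 2.
Handshaking lemma: 2 * 5 = 10.
A tree on 5 vertices has 4 edges. This graph has 5 edges (1 extra). Not a tree.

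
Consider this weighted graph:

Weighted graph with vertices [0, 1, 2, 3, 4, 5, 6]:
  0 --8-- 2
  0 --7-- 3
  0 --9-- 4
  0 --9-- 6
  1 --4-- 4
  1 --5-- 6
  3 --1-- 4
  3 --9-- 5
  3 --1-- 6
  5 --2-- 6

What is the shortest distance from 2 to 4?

Using Dijkstra's algorithm from vertex 2:
Shortest path: 2 -> 0 -> 3 -> 4
Total weight: 8 + 7 + 1 = 16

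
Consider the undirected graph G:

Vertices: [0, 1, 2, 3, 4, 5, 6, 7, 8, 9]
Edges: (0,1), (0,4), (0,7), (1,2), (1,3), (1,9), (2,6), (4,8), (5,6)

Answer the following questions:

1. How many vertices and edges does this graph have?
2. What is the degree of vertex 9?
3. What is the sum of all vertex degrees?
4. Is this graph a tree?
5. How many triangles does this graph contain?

Count: 10 vertices, 9 edges.
Vertex 9 has neighbors [1], degree = 1.
Handshaking lemma: 2 * 9 = 18.
A graph is a tree iff it is connected and has exactly n-1 edges. This graph is connected (all 10 vertices in one component) and has 10-1 = 9 edges. It is a tree.
Number of triangles = 0.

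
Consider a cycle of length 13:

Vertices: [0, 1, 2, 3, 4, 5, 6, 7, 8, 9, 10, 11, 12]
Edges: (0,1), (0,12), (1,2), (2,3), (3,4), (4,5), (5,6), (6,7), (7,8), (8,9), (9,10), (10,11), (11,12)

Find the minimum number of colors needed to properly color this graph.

This is an odd cycle (C_13). Odd cycles are not bipartite (any 2-coloring forces two adjacent vertices to match), and 3 colors suffice.
Chromatic number = 3.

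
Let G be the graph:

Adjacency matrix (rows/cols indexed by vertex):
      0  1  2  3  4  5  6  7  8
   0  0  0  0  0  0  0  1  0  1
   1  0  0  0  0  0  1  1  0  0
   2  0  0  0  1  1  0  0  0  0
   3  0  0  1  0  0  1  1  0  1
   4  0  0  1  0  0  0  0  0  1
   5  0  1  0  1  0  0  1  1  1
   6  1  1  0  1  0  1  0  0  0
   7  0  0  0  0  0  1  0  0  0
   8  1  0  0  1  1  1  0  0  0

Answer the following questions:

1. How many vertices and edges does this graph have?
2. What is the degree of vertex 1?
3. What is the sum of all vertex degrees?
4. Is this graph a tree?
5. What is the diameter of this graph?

Count: 9 vertices, 13 edges.
Vertex 1 has neighbors [5, 6], degree = 2.
Handshaking lemma: 2 * 13 = 26.
A tree on 9 vertices has 8 edges. This graph has 13 edges (5 extra). Not a tree.
Diameter (longest shortest path) = 3.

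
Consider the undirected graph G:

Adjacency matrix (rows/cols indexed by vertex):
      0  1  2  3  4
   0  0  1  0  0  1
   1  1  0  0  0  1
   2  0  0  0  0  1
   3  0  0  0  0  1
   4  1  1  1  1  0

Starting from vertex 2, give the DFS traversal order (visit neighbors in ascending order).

DFS from vertex 2 (neighbors processed in ascending order):
Visit order: 2, 4, 0, 1, 3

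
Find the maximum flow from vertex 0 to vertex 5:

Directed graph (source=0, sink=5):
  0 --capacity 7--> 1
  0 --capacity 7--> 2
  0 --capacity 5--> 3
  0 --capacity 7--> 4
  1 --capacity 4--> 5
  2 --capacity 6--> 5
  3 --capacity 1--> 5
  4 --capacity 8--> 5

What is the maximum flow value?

Computing max flow:
  Flow on (0->1): 4/7
  Flow on (0->2): 6/7
  Flow on (0->3): 1/5
  Flow on (0->4): 7/7
  Flow on (1->5): 4/4
  Flow on (2->5): 6/6
  Flow on (3->5): 1/1
  Flow on (4->5): 7/8
Maximum flow = 18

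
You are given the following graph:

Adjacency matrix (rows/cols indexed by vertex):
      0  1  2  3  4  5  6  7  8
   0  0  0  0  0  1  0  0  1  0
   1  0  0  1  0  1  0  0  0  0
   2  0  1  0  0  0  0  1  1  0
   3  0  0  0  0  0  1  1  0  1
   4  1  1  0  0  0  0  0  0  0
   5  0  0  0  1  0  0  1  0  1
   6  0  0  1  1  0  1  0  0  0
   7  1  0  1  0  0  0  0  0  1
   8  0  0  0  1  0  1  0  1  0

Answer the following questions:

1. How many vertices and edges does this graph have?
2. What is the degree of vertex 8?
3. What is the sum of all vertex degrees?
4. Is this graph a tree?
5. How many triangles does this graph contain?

Count: 9 vertices, 12 edges.
Vertex 8 has neighbors [3, 5, 7], degree = 3.
Handshaking lemma: 2 * 12 = 24.
A tree on 9 vertices has 8 edges. This graph has 12 edges (4 extra). Not a tree.
Number of triangles = 2.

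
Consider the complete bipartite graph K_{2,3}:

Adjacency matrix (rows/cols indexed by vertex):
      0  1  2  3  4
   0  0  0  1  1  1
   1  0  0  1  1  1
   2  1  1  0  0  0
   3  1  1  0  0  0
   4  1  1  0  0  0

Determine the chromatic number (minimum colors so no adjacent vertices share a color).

K_{2,3} is bipartite: vertices split into two independent sets of size 2 and 3.
Color one set 0, the other 1. No adjacent vertices share a color.
Chromatic number = 2.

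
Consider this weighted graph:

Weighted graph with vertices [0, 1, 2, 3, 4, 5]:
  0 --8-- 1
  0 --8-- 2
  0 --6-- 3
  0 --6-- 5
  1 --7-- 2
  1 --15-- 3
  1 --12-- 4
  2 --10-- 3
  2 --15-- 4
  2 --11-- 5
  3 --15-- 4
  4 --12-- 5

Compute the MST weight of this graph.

Applying Kruskal's algorithm (sort edges by weight, add if no cycle):
  Add (0,3) w=6
  Add (0,5) w=6
  Add (1,2) w=7
  Add (0,2) w=8
  Skip (0,1) w=8 (creates cycle)
  Skip (2,3) w=10 (creates cycle)
  Skip (2,5) w=11 (creates cycle)
  Add (1,4) w=12
  Skip (4,5) w=12 (creates cycle)
  Skip (1,3) w=15 (creates cycle)
  Skip (2,4) w=15 (creates cycle)
  Skip (3,4) w=15 (creates cycle)
MST weight = 39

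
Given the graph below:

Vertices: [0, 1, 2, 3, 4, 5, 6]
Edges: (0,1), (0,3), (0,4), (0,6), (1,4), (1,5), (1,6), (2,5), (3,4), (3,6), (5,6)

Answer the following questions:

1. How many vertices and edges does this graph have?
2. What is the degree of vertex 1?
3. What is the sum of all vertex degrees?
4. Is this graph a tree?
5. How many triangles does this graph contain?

Count: 7 vertices, 11 edges.
Vertex 1 has neighbors [0, 4, 5, 6], degree = 4.
Handshaking lemma: 2 * 11 = 22.
A tree on 7 vertices has 6 edges. This graph has 11 edges (5 extra). Not a tree.
Number of triangles = 5.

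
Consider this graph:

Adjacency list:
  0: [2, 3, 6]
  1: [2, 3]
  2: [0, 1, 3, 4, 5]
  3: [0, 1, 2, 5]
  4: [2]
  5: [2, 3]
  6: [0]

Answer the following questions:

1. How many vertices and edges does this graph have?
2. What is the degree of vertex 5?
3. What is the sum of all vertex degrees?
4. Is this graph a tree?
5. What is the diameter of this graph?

Count: 7 vertices, 9 edges.
Vertex 5 has neighbors [2, 3], degree = 2.
Handshaking lemma: 2 * 9 = 18.
A tree on 7 vertices has 6 edges. This graph has 9 edges (3 extra). Not a tree.
Diameter (longest shortest path) = 3.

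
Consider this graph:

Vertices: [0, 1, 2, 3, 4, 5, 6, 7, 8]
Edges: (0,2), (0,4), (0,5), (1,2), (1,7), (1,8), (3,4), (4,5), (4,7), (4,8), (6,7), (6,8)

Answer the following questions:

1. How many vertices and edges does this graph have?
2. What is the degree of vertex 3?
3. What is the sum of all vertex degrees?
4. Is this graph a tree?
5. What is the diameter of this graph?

Count: 9 vertices, 12 edges.
Vertex 3 has neighbors [4], degree = 1.
Handshaking lemma: 2 * 12 = 24.
A tree on 9 vertices has 8 edges. This graph has 12 edges (4 extra). Not a tree.
Diameter (longest shortest path) = 3.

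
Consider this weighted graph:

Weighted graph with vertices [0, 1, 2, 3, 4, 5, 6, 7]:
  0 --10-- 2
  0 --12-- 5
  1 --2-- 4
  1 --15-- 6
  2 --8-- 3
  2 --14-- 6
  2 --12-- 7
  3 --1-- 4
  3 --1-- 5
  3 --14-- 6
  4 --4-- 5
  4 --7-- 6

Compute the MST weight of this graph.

Applying Kruskal's algorithm (sort edges by weight, add if no cycle):
  Add (3,4) w=1
  Add (3,5) w=1
  Add (1,4) w=2
  Skip (4,5) w=4 (creates cycle)
  Add (4,6) w=7
  Add (2,3) w=8
  Add (0,2) w=10
  Skip (0,5) w=12 (creates cycle)
  Add (2,7) w=12
  Skip (2,6) w=14 (creates cycle)
  Skip (3,6) w=14 (creates cycle)
  Skip (1,6) w=15 (creates cycle)
MST weight = 41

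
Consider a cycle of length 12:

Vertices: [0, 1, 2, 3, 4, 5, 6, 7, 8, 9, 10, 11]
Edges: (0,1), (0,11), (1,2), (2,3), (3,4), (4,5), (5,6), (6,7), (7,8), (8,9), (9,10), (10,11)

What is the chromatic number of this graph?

This is an even cycle (C_12). Even cycles are bipartite.
Chromatic number = 2.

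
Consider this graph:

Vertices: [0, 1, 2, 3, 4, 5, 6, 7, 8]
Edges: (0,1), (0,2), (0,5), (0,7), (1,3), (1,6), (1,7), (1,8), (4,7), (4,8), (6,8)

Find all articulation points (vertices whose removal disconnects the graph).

An articulation point is a vertex whose removal disconnects the graph.
Articulation points: [0, 1]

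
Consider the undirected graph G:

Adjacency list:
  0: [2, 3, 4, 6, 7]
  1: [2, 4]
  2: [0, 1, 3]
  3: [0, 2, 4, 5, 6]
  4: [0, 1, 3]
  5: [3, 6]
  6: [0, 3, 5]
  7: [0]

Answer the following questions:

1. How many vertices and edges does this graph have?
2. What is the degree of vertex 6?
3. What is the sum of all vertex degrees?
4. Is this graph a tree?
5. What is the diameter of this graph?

Count: 8 vertices, 12 edges.
Vertex 6 has neighbors [0, 3, 5], degree = 3.
Handshaking lemma: 2 * 12 = 24.
A tree on 8 vertices has 7 edges. This graph has 12 edges (5 extra). Not a tree.
Diameter (longest shortest path) = 3.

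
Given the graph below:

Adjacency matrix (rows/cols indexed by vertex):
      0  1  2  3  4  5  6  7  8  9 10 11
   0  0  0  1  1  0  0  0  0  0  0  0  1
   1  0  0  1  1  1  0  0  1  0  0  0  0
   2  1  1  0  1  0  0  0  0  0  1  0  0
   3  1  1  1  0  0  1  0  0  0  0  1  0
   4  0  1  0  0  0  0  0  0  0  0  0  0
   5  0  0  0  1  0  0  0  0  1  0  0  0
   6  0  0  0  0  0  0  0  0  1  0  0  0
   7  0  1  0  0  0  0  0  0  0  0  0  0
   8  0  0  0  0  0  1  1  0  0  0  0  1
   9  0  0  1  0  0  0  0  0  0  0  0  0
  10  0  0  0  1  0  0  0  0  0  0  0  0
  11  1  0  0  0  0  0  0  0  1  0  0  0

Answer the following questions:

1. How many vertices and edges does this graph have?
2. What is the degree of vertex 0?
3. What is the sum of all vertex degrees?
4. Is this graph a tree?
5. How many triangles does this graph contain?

Count: 12 vertices, 14 edges.
Vertex 0 has neighbors [2, 3, 11], degree = 3.
Handshaking lemma: 2 * 14 = 28.
A tree on 12 vertices has 11 edges. This graph has 14 edges (3 extra). Not a tree.
Number of triangles = 2.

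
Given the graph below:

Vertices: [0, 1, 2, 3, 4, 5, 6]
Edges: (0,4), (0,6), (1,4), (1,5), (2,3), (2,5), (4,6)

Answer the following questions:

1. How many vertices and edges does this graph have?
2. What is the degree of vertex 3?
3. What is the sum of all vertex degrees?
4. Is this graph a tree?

Count: 7 vertices, 7 edges.
Vertex 3 has neighbors [2], degree = 1.
Handshaking lemma: 2 * 7 = 14.
A tree on 7 vertices has 6 edges. This graph has 7 edges (1 extra). Not a tree.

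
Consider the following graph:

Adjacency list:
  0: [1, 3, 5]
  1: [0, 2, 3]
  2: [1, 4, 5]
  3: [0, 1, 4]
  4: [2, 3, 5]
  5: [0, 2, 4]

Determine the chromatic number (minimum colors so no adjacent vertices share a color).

The graph has a maximum clique of size 3 (lower bound on chromatic number).
A valid 3-coloring: {0: 0, 1: 1, 2: 0, 3: 2, 4: 1, 5: 2}.
Chromatic number = 3.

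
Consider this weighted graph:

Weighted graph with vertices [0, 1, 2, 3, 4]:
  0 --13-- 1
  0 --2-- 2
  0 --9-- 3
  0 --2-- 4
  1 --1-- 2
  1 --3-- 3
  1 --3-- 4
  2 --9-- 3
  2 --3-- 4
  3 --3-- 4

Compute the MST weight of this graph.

Applying Kruskal's algorithm (sort edges by weight, add if no cycle):
  Add (1,2) w=1
  Add (0,4) w=2
  Add (0,2) w=2
  Add (1,3) w=3
  Skip (1,4) w=3 (creates cycle)
  Skip (2,4) w=3 (creates cycle)
  Skip (3,4) w=3 (creates cycle)
  Skip (0,3) w=9 (creates cycle)
  Skip (2,3) w=9 (creates cycle)
  Skip (0,1) w=13 (creates cycle)
MST weight = 8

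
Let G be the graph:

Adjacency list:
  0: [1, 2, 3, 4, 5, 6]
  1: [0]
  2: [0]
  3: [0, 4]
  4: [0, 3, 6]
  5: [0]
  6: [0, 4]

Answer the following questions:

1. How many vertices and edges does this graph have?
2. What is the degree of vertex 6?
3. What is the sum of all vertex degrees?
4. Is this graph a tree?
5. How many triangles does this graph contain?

Count: 7 vertices, 8 edges.
Vertex 6 has neighbors [0, 4], degree = 2.
Handshaking lemma: 2 * 8 = 16.
A tree on 7 vertices has 6 edges. This graph has 8 edges (2 extra). Not a tree.
Number of triangles = 2.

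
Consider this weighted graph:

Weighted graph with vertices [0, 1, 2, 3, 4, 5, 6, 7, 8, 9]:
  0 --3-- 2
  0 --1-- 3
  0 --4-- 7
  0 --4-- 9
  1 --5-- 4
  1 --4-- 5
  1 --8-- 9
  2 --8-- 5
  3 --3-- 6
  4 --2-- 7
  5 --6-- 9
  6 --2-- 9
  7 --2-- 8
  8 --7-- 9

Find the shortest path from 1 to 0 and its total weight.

Using Dijkstra's algorithm from vertex 1:
Shortest path: 1 -> 4 -> 7 -> 0
Total weight: 5 + 2 + 4 = 11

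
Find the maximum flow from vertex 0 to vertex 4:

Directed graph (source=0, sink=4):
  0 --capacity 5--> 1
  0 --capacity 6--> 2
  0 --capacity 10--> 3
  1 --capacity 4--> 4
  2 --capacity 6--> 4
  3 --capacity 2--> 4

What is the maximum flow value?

Computing max flow:
  Flow on (0->1): 4/5
  Flow on (0->2): 6/6
  Flow on (0->3): 2/10
  Flow on (1->4): 4/4
  Flow on (2->4): 6/6
  Flow on (3->4): 2/2
Maximum flow = 12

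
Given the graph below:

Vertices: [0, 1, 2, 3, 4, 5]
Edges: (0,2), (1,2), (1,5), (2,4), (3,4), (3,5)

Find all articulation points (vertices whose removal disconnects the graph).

An articulation point is a vertex whose removal disconnects the graph.
Articulation points: [2]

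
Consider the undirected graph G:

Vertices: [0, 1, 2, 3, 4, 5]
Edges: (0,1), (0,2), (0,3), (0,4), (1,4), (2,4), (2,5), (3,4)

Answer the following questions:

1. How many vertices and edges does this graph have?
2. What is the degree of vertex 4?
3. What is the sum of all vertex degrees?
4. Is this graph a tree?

Count: 6 vertices, 8 edges.
Vertex 4 has neighbors [0, 1, 2, 3], degree = 4.
Handshaking lemma: 2 * 8 = 16.
A tree on 6 vertices has 5 edges. This graph has 8 edges (3 extra). Not a tree.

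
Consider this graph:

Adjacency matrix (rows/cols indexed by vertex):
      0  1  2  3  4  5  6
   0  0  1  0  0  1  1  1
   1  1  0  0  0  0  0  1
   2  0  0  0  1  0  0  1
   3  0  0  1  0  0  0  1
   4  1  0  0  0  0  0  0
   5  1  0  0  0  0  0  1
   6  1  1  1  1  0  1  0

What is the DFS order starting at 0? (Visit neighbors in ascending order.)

DFS from vertex 0 (neighbors processed in ascending order):
Visit order: 0, 1, 6, 2, 3, 5, 4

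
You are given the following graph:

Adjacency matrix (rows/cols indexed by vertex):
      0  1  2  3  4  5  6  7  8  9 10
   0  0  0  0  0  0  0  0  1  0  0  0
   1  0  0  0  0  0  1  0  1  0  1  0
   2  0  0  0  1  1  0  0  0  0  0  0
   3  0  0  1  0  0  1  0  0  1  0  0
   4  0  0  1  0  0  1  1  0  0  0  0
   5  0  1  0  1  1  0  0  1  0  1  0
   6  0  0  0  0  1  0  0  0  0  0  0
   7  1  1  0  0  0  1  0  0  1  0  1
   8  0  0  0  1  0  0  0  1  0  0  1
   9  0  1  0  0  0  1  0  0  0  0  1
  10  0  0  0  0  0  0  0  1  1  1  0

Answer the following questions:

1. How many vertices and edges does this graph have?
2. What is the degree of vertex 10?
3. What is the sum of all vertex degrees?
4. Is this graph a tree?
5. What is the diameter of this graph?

Count: 11 vertices, 16 edges.
Vertex 10 has neighbors [7, 8, 9], degree = 3.
Handshaking lemma: 2 * 16 = 32.
A tree on 11 vertices has 10 edges. This graph has 16 edges (6 extra). Not a tree.
Diameter (longest shortest path) = 4.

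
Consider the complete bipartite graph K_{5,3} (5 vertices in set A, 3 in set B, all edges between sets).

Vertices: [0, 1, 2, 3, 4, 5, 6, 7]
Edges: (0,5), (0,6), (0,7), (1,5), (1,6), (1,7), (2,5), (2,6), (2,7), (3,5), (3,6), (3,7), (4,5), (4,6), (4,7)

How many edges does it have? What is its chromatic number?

K_{5,3} has 5 * 3 = 15 edges.
Bipartite graphs have chromatic number 2 (color each partition differently).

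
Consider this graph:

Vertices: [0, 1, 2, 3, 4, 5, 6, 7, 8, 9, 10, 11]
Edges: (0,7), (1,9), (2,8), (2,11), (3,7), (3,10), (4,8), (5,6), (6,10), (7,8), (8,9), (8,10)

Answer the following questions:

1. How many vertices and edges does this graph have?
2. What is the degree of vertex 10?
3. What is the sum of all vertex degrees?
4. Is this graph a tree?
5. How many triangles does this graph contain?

Count: 12 vertices, 12 edges.
Vertex 10 has neighbors [3, 6, 8], degree = 3.
Handshaking lemma: 2 * 12 = 24.
A tree on 12 vertices has 11 edges. This graph has 12 edges (1 extra). Not a tree.
Number of triangles = 0.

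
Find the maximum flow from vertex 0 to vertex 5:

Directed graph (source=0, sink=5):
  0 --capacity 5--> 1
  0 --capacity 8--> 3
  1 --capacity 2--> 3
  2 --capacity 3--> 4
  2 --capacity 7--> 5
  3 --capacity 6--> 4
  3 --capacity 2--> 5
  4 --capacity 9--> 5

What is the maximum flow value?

Computing max flow:
  Flow on (0->1): 2/5
  Flow on (0->3): 6/8
  Flow on (1->3): 2/2
  Flow on (3->4): 6/6
  Flow on (3->5): 2/2
  Flow on (4->5): 6/9
Maximum flow = 8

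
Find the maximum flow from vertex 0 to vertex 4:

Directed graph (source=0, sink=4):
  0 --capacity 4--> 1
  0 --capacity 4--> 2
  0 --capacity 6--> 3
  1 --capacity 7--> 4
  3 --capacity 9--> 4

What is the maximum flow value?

Computing max flow:
  Flow on (0->1): 4/4
  Flow on (0->3): 6/6
  Flow on (1->4): 4/7
  Flow on (3->4): 6/9
Maximum flow = 10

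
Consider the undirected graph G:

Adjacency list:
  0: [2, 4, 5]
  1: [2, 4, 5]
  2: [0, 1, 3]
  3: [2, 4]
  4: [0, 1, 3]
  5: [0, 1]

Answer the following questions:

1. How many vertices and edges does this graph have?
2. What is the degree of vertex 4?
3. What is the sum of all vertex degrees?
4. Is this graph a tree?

Count: 6 vertices, 8 edges.
Vertex 4 has neighbors [0, 1, 3], degree = 3.
Handshaking lemma: 2 * 8 = 16.
A tree on 6 vertices has 5 edges. This graph has 8 edges (3 extra). Not a tree.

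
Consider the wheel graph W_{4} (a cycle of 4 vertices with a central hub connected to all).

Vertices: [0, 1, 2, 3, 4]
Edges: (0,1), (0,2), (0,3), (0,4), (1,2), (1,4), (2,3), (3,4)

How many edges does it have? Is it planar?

Wheel graph W_{4}: 4 cycle edges + 4 spoke edges = 8 edges.
Total vertices: 5.
The graph is planar.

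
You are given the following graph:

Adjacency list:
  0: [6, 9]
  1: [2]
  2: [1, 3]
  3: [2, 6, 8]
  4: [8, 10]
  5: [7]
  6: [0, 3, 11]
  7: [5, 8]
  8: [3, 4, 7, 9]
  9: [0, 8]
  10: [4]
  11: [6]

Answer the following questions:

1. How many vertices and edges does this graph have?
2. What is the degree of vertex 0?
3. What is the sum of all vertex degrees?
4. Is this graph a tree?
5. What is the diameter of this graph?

Count: 12 vertices, 12 edges.
Vertex 0 has neighbors [6, 9], degree = 2.
Handshaking lemma: 2 * 12 = 24.
A tree on 12 vertices has 11 edges. This graph has 12 edges (1 extra). Not a tree.
Diameter (longest shortest path) = 5.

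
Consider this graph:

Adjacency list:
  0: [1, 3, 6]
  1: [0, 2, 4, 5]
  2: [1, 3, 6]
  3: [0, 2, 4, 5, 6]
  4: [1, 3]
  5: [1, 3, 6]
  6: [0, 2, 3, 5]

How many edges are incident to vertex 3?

Vertex 3 has neighbors [0, 2, 4, 5, 6], so deg(3) = 5.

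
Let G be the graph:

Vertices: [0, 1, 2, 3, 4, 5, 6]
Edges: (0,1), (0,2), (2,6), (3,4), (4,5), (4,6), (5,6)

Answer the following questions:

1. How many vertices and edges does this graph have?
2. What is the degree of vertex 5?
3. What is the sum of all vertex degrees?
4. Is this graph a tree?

Count: 7 vertices, 7 edges.
Vertex 5 has neighbors [4, 6], degree = 2.
Handshaking lemma: 2 * 7 = 14.
A tree on 7 vertices has 6 edges. This graph has 7 edges (1 extra). Not a tree.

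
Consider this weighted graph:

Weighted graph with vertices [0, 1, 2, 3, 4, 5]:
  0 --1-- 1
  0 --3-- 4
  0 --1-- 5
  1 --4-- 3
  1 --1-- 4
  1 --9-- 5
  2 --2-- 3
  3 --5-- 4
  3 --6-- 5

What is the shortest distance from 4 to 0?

Using Dijkstra's algorithm from vertex 4:
Shortest path: 4 -> 1 -> 0
Total weight: 1 + 1 = 2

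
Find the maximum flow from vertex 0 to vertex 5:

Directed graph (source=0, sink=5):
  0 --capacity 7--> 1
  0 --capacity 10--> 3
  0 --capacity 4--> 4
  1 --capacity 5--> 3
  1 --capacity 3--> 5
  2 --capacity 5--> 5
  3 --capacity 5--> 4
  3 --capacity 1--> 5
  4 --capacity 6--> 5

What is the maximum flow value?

Computing max flow:
  Flow on (0->1): 3/7
  Flow on (0->3): 6/10
  Flow on (0->4): 1/4
  Flow on (1->5): 3/3
  Flow on (3->4): 5/5
  Flow on (3->5): 1/1
  Flow on (4->5): 6/6
Maximum flow = 10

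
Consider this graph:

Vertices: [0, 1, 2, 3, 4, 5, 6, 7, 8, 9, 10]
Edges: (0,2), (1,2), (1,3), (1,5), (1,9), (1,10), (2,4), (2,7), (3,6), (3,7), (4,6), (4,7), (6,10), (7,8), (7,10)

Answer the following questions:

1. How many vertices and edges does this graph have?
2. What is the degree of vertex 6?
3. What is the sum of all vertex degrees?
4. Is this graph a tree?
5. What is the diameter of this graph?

Count: 11 vertices, 15 edges.
Vertex 6 has neighbors [3, 4, 10], degree = 3.
Handshaking lemma: 2 * 15 = 30.
A tree on 11 vertices has 10 edges. This graph has 15 edges (5 extra). Not a tree.
Diameter (longest shortest path) = 4.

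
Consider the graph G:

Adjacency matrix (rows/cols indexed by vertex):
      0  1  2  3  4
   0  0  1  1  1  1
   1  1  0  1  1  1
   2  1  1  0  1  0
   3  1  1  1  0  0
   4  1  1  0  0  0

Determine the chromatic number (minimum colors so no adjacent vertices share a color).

The graph has a maximum clique of size 4 (lower bound on chromatic number).
A valid 4-coloring: {0: 0, 1: 1, 2: 2, 3: 3, 4: 2}.
Chromatic number = 4.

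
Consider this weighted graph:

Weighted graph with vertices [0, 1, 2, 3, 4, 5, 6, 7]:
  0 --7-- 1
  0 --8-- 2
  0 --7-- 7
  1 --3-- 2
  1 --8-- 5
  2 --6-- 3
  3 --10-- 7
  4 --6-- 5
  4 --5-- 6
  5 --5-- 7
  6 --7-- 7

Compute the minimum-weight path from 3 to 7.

Using Dijkstra's algorithm from vertex 3:
Shortest path: 3 -> 7
Total weight: 10 = 10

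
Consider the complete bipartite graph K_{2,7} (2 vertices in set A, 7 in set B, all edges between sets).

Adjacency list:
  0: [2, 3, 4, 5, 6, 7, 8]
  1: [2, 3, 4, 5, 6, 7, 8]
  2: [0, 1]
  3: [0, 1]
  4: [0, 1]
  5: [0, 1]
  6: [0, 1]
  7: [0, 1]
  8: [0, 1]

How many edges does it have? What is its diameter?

K_{2,7} has 2 * 7 = 14 edges.
Any vertex reaches any opposite-side vertex in 1 step; same-side vertices reach in 2 steps via any opposite-side vertex.
Diameter = 2.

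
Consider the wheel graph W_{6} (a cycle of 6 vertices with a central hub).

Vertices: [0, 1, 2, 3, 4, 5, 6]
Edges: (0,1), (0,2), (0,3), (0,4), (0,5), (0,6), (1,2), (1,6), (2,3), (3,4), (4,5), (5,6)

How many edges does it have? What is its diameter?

Wheel graph W_{6}: 6 cycle edges + 6 spoke edges = 12 edges.
The hub is distance 1 from all cycle vertices. Max distance between cycle vertices through hub is 2.
Diameter = 2.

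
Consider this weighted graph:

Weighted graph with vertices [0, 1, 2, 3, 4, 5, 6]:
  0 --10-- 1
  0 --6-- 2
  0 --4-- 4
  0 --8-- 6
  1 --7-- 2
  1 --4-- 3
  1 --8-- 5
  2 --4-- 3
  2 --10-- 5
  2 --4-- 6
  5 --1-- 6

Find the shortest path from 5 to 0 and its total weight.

Using Dijkstra's algorithm from vertex 5:
Shortest path: 5 -> 6 -> 0
Total weight: 1 + 8 = 9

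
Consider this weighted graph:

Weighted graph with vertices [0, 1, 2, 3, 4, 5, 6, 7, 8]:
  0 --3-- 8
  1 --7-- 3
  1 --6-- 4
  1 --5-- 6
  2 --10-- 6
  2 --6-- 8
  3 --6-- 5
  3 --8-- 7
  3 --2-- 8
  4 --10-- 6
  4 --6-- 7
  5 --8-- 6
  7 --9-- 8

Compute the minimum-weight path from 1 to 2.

Using Dijkstra's algorithm from vertex 1:
Shortest path: 1 -> 6 -> 2
Total weight: 5 + 10 = 15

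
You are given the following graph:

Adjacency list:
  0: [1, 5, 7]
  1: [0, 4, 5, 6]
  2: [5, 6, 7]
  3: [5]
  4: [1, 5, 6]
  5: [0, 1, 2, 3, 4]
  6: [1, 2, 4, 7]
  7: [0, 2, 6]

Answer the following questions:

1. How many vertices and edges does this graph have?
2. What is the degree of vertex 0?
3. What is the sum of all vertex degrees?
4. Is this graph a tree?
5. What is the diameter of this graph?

Count: 8 vertices, 13 edges.
Vertex 0 has neighbors [1, 5, 7], degree = 3.
Handshaking lemma: 2 * 13 = 26.
A tree on 8 vertices has 7 edges. This graph has 13 edges (6 extra). Not a tree.
Diameter (longest shortest path) = 3.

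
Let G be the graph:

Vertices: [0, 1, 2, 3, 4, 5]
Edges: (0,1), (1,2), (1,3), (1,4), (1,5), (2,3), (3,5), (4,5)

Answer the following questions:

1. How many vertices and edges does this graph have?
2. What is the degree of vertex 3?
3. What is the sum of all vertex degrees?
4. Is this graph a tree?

Count: 6 vertices, 8 edges.
Vertex 3 has neighbors [1, 2, 5], degree = 3.
Handshaking lemma: 2 * 8 = 16.
A tree on 6 vertices has 5 edges. This graph has 8 edges (3 extra). Not a tree.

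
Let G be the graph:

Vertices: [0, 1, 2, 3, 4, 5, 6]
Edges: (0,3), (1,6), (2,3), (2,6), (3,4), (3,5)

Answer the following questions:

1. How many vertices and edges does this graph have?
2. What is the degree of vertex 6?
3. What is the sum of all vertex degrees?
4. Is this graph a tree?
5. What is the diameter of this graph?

Count: 7 vertices, 6 edges.
Vertex 6 has neighbors [1, 2], degree = 2.
Handshaking lemma: 2 * 6 = 12.
A graph is a tree iff it is connected and has exactly n-1 edges. This graph is connected (all 7 vertices in one component) and has 7-1 = 6 edges. It is a tree.
Diameter (longest shortest path) = 4.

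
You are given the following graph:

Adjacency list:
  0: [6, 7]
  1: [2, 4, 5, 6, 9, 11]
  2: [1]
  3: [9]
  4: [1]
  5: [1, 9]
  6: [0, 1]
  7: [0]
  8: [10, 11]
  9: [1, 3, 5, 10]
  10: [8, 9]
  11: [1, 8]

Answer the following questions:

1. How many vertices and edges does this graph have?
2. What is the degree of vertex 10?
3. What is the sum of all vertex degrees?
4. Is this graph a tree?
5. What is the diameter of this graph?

Count: 12 vertices, 13 edges.
Vertex 10 has neighbors [8, 9], degree = 2.
Handshaking lemma: 2 * 13 = 26.
A tree on 12 vertices has 11 edges. This graph has 13 edges (2 extra). Not a tree.
Diameter (longest shortest path) = 5.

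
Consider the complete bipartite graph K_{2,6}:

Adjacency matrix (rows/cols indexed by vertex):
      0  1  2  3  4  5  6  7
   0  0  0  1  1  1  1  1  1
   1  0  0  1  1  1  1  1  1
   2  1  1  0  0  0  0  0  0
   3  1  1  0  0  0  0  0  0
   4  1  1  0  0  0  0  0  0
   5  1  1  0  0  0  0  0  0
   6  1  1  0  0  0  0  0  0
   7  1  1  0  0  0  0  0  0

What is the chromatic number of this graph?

K_{2,6} is bipartite: vertices split into two independent sets of size 2 and 6.
Color one set 0, the other 1. No adjacent vertices share a color.
Chromatic number = 2.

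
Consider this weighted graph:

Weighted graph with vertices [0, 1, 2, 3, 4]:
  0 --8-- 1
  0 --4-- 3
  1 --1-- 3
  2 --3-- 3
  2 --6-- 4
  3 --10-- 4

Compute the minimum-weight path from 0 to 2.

Using Dijkstra's algorithm from vertex 0:
Shortest path: 0 -> 3 -> 2
Total weight: 4 + 3 = 7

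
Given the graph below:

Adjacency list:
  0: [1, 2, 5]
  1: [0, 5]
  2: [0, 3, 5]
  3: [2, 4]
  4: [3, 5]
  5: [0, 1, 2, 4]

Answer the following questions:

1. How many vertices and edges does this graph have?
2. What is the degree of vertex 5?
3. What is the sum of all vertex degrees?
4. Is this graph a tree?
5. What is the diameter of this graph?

Count: 6 vertices, 8 edges.
Vertex 5 has neighbors [0, 1, 2, 4], degree = 4.
Handshaking lemma: 2 * 8 = 16.
A tree on 6 vertices has 5 edges. This graph has 8 edges (3 extra). Not a tree.
Diameter (longest shortest path) = 3.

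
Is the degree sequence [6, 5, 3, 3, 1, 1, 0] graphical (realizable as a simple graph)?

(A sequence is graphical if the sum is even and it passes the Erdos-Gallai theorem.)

Sum of degrees = 19. Sum is odd, so the sequence is NOT graphical.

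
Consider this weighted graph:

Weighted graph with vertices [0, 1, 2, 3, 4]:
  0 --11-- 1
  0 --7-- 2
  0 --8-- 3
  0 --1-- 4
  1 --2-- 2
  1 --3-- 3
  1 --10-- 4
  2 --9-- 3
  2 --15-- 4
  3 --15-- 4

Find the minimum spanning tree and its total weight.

Applying Kruskal's algorithm (sort edges by weight, add if no cycle):
  Add (0,4) w=1
  Add (1,2) w=2
  Add (1,3) w=3
  Add (0,2) w=7
  Skip (0,3) w=8 (creates cycle)
  Skip (2,3) w=9 (creates cycle)
  Skip (1,4) w=10 (creates cycle)
  Skip (0,1) w=11 (creates cycle)
  Skip (2,4) w=15 (creates cycle)
  Skip (3,4) w=15 (creates cycle)
MST weight = 13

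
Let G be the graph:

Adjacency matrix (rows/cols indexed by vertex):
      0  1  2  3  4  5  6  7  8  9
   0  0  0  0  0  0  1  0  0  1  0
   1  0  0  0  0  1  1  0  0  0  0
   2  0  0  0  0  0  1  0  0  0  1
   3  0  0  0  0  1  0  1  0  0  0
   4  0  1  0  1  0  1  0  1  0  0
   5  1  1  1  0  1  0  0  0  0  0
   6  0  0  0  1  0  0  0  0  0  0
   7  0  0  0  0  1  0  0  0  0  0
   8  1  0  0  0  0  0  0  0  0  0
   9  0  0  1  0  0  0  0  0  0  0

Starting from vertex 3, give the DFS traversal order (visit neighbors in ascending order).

DFS from vertex 3 (neighbors processed in ascending order):
Visit order: 3, 4, 1, 5, 0, 8, 2, 9, 7, 6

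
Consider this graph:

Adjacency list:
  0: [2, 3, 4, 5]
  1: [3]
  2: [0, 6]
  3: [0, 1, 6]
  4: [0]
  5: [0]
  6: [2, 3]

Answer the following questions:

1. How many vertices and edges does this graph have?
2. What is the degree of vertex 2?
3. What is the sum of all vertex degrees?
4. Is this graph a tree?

Count: 7 vertices, 7 edges.
Vertex 2 has neighbors [0, 6], degree = 2.
Handshaking lemma: 2 * 7 = 14.
A tree on 7 vertices has 6 edges. This graph has 7 edges (1 extra). Not a tree.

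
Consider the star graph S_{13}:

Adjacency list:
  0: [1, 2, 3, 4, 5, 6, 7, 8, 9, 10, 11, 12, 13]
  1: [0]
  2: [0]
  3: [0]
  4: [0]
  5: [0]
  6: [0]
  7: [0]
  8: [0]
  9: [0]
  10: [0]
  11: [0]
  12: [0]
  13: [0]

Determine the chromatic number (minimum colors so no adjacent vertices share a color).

S_{13} has one hub adjacent to 13 leaves; leaves are pairwise non-adjacent.
Color the hub 0 and every leaf 1.
Chromatic number = 2.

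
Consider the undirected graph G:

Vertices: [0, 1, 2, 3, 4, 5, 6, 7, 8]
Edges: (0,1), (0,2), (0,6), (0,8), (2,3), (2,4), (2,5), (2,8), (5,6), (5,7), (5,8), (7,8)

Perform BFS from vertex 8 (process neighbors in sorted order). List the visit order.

BFS from vertex 8 (neighbors processed in ascending order):
Visit order: 8, 0, 2, 5, 7, 1, 6, 3, 4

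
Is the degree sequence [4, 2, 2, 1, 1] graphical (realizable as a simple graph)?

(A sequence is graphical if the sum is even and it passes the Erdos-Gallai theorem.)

Sum of degrees = 10. Sum is even and passes Erdos-Gallai. The sequence IS graphical.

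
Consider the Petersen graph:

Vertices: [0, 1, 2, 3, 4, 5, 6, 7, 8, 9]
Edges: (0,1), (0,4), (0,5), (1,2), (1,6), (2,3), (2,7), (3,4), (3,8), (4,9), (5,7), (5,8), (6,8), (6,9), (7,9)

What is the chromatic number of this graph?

The Petersen graph contains odd cycles (e.g. the outer 5-cycle), so chi >= 3.
A proper 3-coloring exists (it is a well-known 3-chromatic graph).
Chromatic number = 3.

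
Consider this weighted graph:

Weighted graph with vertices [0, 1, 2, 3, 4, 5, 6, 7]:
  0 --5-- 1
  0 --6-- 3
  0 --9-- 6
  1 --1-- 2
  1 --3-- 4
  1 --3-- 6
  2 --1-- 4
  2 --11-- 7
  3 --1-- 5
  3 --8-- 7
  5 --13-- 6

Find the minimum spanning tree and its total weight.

Applying Kruskal's algorithm (sort edges by weight, add if no cycle):
  Add (1,2) w=1
  Add (2,4) w=1
  Add (3,5) w=1
  Add (1,6) w=3
  Skip (1,4) w=3 (creates cycle)
  Add (0,1) w=5
  Add (0,3) w=6
  Add (3,7) w=8
  Skip (0,6) w=9 (creates cycle)
  Skip (2,7) w=11 (creates cycle)
  Skip (5,6) w=13 (creates cycle)
MST weight = 25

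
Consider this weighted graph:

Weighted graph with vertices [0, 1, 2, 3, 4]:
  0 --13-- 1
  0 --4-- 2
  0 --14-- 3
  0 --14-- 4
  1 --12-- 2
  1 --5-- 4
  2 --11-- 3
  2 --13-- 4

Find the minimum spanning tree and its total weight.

Applying Kruskal's algorithm (sort edges by weight, add if no cycle):
  Add (0,2) w=4
  Add (1,4) w=5
  Add (2,3) w=11
  Add (1,2) w=12
  Skip (0,1) w=13 (creates cycle)
  Skip (2,4) w=13 (creates cycle)
  Skip (0,3) w=14 (creates cycle)
  Skip (0,4) w=14 (creates cycle)
MST weight = 32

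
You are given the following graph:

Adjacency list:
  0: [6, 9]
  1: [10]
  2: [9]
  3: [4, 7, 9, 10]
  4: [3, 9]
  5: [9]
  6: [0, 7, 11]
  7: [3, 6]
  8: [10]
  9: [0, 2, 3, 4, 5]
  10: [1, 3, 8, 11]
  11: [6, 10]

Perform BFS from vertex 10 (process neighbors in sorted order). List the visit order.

BFS from vertex 10 (neighbors processed in ascending order):
Visit order: 10, 1, 3, 8, 11, 4, 7, 9, 6, 0, 2, 5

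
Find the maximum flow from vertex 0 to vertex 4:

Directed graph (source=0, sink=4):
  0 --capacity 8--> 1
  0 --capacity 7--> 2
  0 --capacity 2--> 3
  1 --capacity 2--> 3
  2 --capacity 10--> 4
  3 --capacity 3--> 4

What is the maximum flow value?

Computing max flow:
  Flow on (0->1): 2/8
  Flow on (0->2): 7/7
  Flow on (0->3): 1/2
  Flow on (1->3): 2/2
  Flow on (2->4): 7/10
  Flow on (3->4): 3/3
Maximum flow = 10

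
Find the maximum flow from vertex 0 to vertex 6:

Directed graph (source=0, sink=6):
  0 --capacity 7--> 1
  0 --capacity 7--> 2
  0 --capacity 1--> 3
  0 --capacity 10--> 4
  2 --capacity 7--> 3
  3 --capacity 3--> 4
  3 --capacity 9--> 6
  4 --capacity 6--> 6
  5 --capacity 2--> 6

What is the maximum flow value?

Computing max flow:
  Flow on (0->2): 7/7
  Flow on (0->3): 1/1
  Flow on (0->4): 6/10
  Flow on (2->3): 7/7
  Flow on (3->6): 8/9
  Flow on (4->6): 6/6
Maximum flow = 14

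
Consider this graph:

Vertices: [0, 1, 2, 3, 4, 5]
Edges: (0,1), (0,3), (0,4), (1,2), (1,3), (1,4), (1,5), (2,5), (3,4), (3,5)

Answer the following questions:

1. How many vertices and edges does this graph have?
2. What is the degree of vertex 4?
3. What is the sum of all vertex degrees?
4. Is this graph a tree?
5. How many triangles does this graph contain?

Count: 6 vertices, 10 edges.
Vertex 4 has neighbors [0, 1, 3], degree = 3.
Handshaking lemma: 2 * 10 = 20.
A tree on 6 vertices has 5 edges. This graph has 10 edges (5 extra). Not a tree.
Number of triangles = 6.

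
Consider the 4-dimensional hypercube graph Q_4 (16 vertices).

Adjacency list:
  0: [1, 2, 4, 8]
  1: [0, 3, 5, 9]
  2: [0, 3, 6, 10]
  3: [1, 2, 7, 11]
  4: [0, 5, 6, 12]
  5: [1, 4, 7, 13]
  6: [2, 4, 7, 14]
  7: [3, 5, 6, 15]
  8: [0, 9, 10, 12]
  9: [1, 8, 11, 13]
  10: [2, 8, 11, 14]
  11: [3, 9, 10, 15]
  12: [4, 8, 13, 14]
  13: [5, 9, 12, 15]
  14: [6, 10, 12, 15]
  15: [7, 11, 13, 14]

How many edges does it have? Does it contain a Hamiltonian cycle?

Q_4 has 16 * 4 / 2 = 32 edges.
Q_4 (d >= 2) always has a Hamiltonian cycle: a 4-bit cyclic Gray code visits every vertex exactly once and returns to the start.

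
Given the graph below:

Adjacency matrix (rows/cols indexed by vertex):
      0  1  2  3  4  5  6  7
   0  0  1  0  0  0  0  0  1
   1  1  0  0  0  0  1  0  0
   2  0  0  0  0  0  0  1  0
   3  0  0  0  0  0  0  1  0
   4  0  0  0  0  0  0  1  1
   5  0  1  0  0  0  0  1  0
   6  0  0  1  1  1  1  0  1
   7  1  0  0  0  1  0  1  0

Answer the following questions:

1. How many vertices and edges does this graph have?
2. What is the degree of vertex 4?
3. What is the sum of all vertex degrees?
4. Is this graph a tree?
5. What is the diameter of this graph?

Count: 8 vertices, 9 edges.
Vertex 4 has neighbors [6, 7], degree = 2.
Handshaking lemma: 2 * 9 = 18.
A tree on 8 vertices has 7 edges. This graph has 9 edges (2 extra). Not a tree.
Diameter (longest shortest path) = 3.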